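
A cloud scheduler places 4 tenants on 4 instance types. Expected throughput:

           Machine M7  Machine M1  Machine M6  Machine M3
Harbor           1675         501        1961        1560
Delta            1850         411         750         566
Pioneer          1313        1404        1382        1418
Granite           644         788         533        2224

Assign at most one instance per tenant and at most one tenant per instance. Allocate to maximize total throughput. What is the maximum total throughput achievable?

Optimal: Harbor→Machine M6 (1961 ops/s), Delta→Machine M7 (1850 ops/s), Pioneer→Machine M1 (1404 ops/s), Granite→Machine M3 (2224 ops/s) — total 1961+1850+1404+2224 = 7439 ops/s.
Row-greedy (each tenant in turn takes its best remaining instance) gives 6017 ops/s, worse by 1422.
Next-best assignment: Harbor→Machine M7, Delta→Machine M6, Pioneer→Machine M1, Granite→Machine M3 = 6053 ops/s.

Max total: 7439 ops/s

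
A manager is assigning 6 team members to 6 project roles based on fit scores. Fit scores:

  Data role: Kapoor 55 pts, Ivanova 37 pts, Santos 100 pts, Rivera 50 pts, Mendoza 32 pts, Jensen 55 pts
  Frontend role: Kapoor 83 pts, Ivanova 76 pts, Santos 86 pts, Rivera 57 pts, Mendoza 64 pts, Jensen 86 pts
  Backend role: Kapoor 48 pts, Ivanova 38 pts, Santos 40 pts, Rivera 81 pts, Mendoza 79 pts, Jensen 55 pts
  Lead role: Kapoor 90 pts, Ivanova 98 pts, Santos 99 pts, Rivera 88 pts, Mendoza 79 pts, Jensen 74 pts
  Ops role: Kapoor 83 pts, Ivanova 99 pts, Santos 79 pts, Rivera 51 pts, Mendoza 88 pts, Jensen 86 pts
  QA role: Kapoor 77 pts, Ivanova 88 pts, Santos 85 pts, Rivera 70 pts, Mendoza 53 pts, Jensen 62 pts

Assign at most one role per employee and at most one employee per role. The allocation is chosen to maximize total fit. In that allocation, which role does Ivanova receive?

Ivanova receives QA role.

This is a one-to-one assignment (maximum-weight bipartite matching).
Optimal: Kapoor→Lead role (90 pts), Ivanova→QA role (88 pts), Santos→Data role (100 pts), Rivera→Backend role (81 pts), Mendoza→Ops role (88 pts), Jensen→Frontend role (86 pts) — total 90+88+100+81+88+86 = 533 pts.
Swapping Santos↔Ivanova (Santos→QA role 85 pts, Ivanova→Data role 37 pts) loses 66.
Checked against all permutations: 533 pts is optimal.
Ivanova's own top role is Ops role (99 pts), but forcing Ivanova→Ops role and reassigning the rest optimally gives only 529 pts — worse by 4.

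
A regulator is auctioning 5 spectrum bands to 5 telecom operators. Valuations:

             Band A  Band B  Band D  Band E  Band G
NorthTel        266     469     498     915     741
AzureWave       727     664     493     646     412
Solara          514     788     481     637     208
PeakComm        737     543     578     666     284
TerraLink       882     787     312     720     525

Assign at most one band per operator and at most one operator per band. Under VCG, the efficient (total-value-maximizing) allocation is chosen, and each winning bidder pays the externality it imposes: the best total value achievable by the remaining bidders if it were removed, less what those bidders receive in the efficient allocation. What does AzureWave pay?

Efficient allocation: NorthTel→Band G ($741M), AzureWave→Band E ($646M), Solara→Band B ($788M), PeakComm→Band D ($578M), TerraLink→Band A ($882M); total welfare W = $3635M.
AzureWave receives Band E at value $646M, so the others get W − 646 = $2989M.
Without AzureWave: best allocation of the remaining 4 bidders over all 5 bands is NorthTel→Band E ($915M), Solara→Band B ($788M), PeakComm→Band D ($578M), TerraLink→Band A ($882M), total $3163M.
VCG payment = (others' best without AzureWave) − (others' welfare with AzureWave) = 3163 − 2989 = $174M.

AzureWave pays $174M.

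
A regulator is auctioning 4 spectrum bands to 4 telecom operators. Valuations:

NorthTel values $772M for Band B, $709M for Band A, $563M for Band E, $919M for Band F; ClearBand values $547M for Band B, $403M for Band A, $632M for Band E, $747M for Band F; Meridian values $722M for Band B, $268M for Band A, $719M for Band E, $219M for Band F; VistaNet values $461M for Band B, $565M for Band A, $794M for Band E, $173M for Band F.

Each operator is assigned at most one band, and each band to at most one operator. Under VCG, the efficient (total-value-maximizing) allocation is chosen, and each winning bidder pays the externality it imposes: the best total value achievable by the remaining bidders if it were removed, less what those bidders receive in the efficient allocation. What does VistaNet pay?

Efficient allocation: NorthTel→Band A ($709M), ClearBand→Band F ($747M), Meridian→Band B ($722M), VistaNet→Band E ($794M); total welfare W = $2972M.
VistaNet receives Band E at value $794M, so the others get W − 794 = $2178M.
Without VistaNet: best allocation of the remaining 3 bidders over all 4 bands is NorthTel→Band F ($919M), ClearBand→Band E ($632M), Meridian→Band B ($722M), total $2273M.
VCG payment = (others' best without VistaNet) − (others' welfare with VistaNet) = 2273 − 2178 = $95M.

VistaNet pays $95M.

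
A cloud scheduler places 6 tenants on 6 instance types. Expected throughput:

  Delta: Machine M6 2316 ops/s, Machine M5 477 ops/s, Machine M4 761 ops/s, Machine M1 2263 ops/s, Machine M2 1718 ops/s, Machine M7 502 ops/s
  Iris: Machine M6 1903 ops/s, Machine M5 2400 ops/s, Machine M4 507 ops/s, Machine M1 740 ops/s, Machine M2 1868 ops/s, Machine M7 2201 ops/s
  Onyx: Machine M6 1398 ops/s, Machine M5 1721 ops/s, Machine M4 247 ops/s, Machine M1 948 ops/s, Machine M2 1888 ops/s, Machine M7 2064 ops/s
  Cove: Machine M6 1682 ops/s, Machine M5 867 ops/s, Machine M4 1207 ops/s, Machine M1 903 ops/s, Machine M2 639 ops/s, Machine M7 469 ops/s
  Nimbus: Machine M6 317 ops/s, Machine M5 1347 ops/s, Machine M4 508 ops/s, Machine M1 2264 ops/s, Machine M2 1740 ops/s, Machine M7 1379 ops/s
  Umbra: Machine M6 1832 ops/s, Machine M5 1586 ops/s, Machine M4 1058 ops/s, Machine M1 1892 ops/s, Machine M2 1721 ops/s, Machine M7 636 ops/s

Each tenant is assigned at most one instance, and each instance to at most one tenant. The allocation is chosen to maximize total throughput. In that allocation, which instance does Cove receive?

Optimal: Delta→Machine M6 (2316 ops/s), Iris→Machine M5 (2400 ops/s), Onyx→Machine M7 (2064 ops/s), Cove→Machine M4 (1207 ops/s), Nimbus→Machine M1 (2264 ops/s), Umbra→Machine M2 (1721 ops/s) — total 2316+2400+2064+1207+2264+1721 = 11972 ops/s.
Every other assignment is strictly worse.
Cove's own top instance is Machine M6 (1682 ops/s), but forcing Cove→Machine M6 and reassigning the rest optimally gives only 11207 ops/s — worse by 765.

Cove receives Machine M4.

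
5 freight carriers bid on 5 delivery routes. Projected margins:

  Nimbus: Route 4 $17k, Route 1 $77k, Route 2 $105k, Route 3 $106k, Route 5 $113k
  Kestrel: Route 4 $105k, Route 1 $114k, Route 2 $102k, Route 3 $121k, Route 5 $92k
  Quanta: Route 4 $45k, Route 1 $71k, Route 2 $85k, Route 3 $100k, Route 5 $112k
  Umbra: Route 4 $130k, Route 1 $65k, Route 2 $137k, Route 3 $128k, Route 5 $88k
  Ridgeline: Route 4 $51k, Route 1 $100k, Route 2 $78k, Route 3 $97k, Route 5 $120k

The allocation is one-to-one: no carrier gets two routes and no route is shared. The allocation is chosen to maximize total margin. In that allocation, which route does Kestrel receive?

Treat this as an assignment problem: match each carrier to one route.
Optimal: Nimbus→Route 2 ($105k), Kestrel→Route 1 ($114k), Quanta→Route 3 ($100k), Umbra→Route 4 ($130k), Ridgeline→Route 5 ($120k) — total 105+114+100+130+120 = $569k.
Row-greedy (each carrier in turn takes its best remaining route) gives $549k, worse by 20.
Next-best assignment: Nimbus→Route 2, Kestrel→Route 3, Quanta→Route 5, Umbra→Route 4, Ridgeline→Route 1 = $568k.
Every other assignment is strictly worse.
Kestrel's own top route is Route 3 ($121k), but forcing Kestrel→Route 3 and reassigning the rest optimally gives only $568k — worse by 1.

Kestrel receives Route 1.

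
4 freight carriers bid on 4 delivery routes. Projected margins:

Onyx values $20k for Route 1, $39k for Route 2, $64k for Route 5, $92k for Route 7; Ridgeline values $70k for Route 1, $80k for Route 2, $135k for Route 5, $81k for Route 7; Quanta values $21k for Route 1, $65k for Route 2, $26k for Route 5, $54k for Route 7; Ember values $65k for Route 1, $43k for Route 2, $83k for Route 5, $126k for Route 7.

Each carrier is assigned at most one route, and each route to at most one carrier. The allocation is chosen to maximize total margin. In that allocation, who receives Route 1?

Ember receives Route 1.

Optimal: Onyx→Route 7 ($92k), Ridgeline→Route 5 ($135k), Quanta→Route 2 ($65k), Ember→Route 1 ($65k) — total 92+135+65+65 = $357k.
Max-entry greedy (repeatedly take the single best remaining cell) gives $346k, worse by 11.
Next-best assignment: Onyx→Route 1, Ridgeline→Route 5, Quanta→Route 2, Ember→Route 7 = $346k.
Checked against all permutations: $357k is optimal.
Ember's own top route is Route 7 ($126k), but forcing Ember→Route 7 and reassigning the rest optimally gives only $346k — worse by 11.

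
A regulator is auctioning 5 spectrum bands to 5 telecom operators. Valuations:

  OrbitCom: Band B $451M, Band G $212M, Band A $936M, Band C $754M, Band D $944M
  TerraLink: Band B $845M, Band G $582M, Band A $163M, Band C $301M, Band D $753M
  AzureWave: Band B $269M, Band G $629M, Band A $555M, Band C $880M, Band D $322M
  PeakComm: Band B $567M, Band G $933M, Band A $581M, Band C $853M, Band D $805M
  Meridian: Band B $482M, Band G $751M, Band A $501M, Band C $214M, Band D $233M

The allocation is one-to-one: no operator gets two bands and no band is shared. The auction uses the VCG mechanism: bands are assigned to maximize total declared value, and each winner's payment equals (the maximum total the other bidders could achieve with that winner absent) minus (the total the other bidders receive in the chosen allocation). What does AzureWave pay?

Efficient allocation: OrbitCom→Band A ($936M), TerraLink→Band B ($845M), AzureWave→Band C ($880M), PeakComm→Band D ($805M), Meridian→Band G ($751M); total welfare W = $4217M.
AzureWave receives Band C at value $880M, so the others get W − 880 = $3337M.
Without AzureWave: best allocation of the remaining 4 bidders over all 5 bands is OrbitCom→Band D ($944M), TerraLink→Band B ($845M), PeakComm→Band C ($853M), Meridian→Band G ($751M), total $3393M.
VCG payment = (others' best without AzureWave) − (others' welfare with AzureWave) = 3393 − 3337 = $56M.

AzureWave pays $56M.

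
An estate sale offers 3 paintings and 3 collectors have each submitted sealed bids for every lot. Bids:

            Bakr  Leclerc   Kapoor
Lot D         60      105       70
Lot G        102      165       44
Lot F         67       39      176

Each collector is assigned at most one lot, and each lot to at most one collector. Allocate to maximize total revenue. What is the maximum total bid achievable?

Optimal: Bakr→Lot D ($60), Leclerc→Lot G ($165), Kapoor→Lot F ($176) — total 60+165+176 = $401.

Maximum total: $401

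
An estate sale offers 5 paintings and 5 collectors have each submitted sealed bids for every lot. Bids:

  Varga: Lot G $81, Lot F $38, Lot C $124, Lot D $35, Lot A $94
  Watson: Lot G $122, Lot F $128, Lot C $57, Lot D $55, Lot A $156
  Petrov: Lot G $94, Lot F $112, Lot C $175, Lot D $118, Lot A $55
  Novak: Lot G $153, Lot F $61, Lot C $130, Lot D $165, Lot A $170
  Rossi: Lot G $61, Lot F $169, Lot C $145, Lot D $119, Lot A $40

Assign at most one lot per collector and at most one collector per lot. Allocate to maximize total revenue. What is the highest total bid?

Optimal: Varga→Lot G ($81), Watson→Lot A ($156), Petrov→Lot C ($175), Novak→Lot D ($165), Rossi→Lot F ($169) — total 81+156+175+165+169 = $746.
Column-greedy (each lot in turn goes to its best remaining collector) gives $646, worse by 100.

Maximum total: $746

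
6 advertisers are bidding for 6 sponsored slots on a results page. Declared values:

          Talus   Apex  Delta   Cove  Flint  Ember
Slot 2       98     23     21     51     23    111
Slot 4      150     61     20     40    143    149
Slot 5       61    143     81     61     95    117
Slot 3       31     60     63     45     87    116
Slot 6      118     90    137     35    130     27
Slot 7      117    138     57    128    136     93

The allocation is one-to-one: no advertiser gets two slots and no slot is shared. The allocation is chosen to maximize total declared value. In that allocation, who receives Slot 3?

Optimal: Talus→Slot 2 ($98), Apex→Slot 5 ($143), Delta→Slot 6 ($137), Cove→Slot 7 ($128), Flint→Slot 4 ($143), Ember→Slot 3 ($116) — total 98+143+137+128+143+116 = $765.
Row-greedy (each advertiser in turn takes its best remaining slot) gives $756, worse by 9.
Ember's own top slot is Slot 4 ($149), but forcing Ember→Slot 4 and reassigning the rest optimally gives only $742 — worse by 23.

Ember receives Slot 3.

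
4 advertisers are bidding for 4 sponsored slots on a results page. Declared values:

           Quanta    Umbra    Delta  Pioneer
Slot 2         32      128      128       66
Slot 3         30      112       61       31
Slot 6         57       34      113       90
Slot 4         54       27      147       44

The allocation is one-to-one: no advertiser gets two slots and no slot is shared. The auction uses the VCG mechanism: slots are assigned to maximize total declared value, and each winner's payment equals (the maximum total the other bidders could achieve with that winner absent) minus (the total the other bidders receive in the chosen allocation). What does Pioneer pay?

Efficient allocation: Quanta→Slot 3 ($30), Umbra→Slot 2 ($128), Delta→Slot 4 ($147), Pioneer→Slot 6 ($90); total welfare W = $395.
Pioneer receives Slot 6 at value $90, so the others get W − 90 = $305.
Without Pioneer: best allocation of the remaining 3 bidders over all 4 slots is Quanta→Slot 6 ($57), Umbra→Slot 2 ($128), Delta→Slot 4 ($147), total $332.
VCG payment = (others' best without Pioneer) − (others' welfare with Pioneer) = 332 − 305 = $27.

Pioneer pays $27.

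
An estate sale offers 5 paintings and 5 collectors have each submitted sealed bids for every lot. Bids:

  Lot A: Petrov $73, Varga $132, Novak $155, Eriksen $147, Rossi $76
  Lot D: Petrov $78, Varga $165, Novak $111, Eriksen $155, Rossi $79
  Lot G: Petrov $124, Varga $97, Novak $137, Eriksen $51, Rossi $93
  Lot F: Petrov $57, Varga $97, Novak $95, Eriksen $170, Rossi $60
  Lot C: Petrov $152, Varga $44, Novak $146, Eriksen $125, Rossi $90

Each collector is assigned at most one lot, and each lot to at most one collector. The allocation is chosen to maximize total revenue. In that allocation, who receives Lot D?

Varga receives Lot D.

Optimal: Petrov→Lot C ($152), Varga→Lot D ($165), Novak→Lot A ($155), Eriksen→Lot F ($170), Rossi→Lot G ($93) — total 152+165+155+170+93 = $735.
No other one-to-one assignment exceeds $735.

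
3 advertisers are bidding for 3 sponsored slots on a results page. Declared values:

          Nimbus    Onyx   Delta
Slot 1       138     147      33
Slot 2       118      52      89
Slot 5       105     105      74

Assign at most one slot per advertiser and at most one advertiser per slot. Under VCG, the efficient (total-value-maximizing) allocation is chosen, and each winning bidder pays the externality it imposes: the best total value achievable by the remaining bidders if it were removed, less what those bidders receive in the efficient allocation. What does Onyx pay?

Efficient allocation: Nimbus→Slot 5 ($105), Onyx→Slot 1 ($147), Delta→Slot 2 ($89); total welfare W = $341.
Onyx receives Slot 1 at value $147, so the others get W − 147 = $194.
Without Onyx: best allocation of the remaining 2 bidders over all 3 slots is Nimbus→Slot 1 ($138), Delta→Slot 2 ($89), total $227.
VCG payment = (others' best without Onyx) − (others' welfare with Onyx) = 227 − 194 = $33.

Onyx pays $33.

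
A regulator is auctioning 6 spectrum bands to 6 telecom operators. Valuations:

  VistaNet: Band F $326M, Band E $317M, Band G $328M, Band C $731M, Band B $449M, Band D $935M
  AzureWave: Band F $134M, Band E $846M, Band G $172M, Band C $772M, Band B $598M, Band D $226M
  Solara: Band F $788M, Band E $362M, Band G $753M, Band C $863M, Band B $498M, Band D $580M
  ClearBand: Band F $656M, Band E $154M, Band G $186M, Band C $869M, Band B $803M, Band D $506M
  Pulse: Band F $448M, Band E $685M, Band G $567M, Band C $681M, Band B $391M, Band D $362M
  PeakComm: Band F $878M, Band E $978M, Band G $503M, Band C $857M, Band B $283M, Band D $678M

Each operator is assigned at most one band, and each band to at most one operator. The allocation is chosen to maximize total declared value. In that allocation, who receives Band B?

ClearBand receives Band B.

Optimal: VistaNet→Band D ($935M), AzureWave→Band E ($846M), Solara→Band G ($753M), ClearBand→Band B ($803M), Pulse→Band C ($681M), PeakComm→Band F ($878M) — total 935+846+753+803+681+878 = $4896M.
Row-greedy (each operator in turn takes its best remaining band) gives $4892M, worse by 4.
ClearBand's own top band is Band C ($869M), but forcing ClearBand→Band C and reassigning the rest optimally gives only $4735M — worse by 161.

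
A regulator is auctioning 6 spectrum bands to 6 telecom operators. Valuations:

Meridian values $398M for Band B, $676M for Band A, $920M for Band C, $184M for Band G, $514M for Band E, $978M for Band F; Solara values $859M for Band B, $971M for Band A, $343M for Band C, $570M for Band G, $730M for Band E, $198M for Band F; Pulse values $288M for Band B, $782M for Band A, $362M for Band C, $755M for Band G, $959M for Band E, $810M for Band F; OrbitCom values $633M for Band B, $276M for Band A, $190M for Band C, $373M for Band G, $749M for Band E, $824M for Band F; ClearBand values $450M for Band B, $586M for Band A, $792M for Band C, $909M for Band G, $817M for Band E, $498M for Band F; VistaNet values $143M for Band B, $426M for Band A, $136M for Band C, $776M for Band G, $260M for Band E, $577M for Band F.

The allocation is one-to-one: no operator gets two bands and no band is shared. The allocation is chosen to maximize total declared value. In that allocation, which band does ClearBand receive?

ClearBand receives Band C.

This is the linear assignment problem.
Optimal: Meridian→Band F ($978M), Solara→Band A ($971M), Pulse→Band E ($959M), OrbitCom→Band B ($633M), ClearBand→Band C ($792M), VistaNet→Band G ($776M) — total 978+971+959+633+792+776 = $5109M.
Max-entry greedy (repeatedly take the single best remaining cell) gives $4586M, worse by 523.
Next-best assignment: Meridian→Band C, Solara→Band B, Pulse→Band A, OrbitCom→Band F, ClearBand→Band E, VistaNet→Band G = $4978M.
ClearBand's own top band is Band G ($909M), but forcing ClearBand→Band G and reassigning the rest optimally gives only $4969M — worse by 140.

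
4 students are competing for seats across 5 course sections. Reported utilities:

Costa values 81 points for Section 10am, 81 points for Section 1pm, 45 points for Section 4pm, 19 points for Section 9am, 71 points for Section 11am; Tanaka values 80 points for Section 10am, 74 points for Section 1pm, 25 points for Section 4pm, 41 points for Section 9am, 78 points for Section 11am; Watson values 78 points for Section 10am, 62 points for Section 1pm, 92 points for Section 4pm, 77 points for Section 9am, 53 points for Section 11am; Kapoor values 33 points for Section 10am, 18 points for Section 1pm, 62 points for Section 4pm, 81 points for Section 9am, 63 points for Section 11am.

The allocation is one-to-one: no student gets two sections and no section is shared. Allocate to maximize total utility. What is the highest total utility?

Treat this as an assignment problem: match each student to one section.
Optimal: Costa→Section 1pm (81 points), Tanaka→Section 10am (80 points), Watson→Section 4pm (92 points), Kapoor→Section 9am (81 points) — total 81+80+92+81 = 334 points.
Row-greedy (each student in turn takes its best remaining section) gives 332 points, worse by 2.
Next-best assignment: Costa→Section 10am, Tanaka→Section 11am, Watson→Section 4pm, Kapoor→Section 9am = 332 points.
No other one-to-one assignment exceeds 334 points.

Max total: 334 points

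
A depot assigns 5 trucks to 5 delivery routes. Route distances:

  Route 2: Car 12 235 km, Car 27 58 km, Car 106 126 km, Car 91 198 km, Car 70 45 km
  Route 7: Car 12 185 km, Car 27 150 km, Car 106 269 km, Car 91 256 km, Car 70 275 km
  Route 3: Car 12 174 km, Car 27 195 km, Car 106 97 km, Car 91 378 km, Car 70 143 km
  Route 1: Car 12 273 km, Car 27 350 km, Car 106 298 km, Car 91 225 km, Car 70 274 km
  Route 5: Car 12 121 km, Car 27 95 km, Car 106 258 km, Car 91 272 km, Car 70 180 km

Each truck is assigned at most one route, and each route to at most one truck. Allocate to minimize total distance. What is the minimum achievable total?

Treat this as an assignment problem: match each truck to one route.
Optimal: Car 12→Route 5 (121 km), Car 27→Route 7 (150 km), Car 106→Route 3 (97 km), Car 91→Route 1 (225 km), Car 70→Route 2 (45 km) — total 121+150+97+225+45 = 638 km.
Row-greedy (each truck in turn takes its cheapest remaining route) gives 776 km, worse by 138.
Checked against all permutations: 638 km is optimal.

Minimum total: 638 km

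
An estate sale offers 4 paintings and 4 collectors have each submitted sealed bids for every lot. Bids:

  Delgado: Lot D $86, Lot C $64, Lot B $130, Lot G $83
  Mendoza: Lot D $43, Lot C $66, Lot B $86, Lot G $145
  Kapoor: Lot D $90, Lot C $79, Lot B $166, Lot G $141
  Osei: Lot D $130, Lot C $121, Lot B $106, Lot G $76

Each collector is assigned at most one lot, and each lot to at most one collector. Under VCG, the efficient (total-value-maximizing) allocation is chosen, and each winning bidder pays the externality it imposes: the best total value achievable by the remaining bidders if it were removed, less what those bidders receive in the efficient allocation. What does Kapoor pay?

Efficient allocation: Delgado→Lot D ($86), Mendoza→Lot G ($145), Kapoor→Lot B ($166), Osei→Lot C ($121); total welfare W = $518.
Kapoor receives Lot B at value $166, so the others get W − 166 = $352.
Without Kapoor: best allocation of the remaining 3 bidders over all 4 lots is Delgado→Lot B ($130), Mendoza→Lot G ($145), Osei→Lot D ($130), total $405.
VCG payment = (others' best without Kapoor) − (others' welfare with Kapoor) = 405 − 352 = $53.

Kapoor pays $53.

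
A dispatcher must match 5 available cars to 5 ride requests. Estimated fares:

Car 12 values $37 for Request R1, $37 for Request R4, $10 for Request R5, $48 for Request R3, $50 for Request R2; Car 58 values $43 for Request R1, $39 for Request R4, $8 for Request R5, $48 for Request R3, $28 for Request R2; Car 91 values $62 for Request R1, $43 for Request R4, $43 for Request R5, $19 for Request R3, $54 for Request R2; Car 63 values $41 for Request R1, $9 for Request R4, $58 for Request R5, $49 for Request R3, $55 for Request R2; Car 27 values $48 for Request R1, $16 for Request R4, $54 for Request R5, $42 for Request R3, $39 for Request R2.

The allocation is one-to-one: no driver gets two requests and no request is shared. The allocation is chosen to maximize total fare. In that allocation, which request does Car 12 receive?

Car 12 receives Request R3.

Optimal: Car 12→Request R3 ($48), Car 58→Request R4 ($39), Car 91→Request R1 ($62), Car 63→Request R2 ($55), Car 27→Request R5 ($54) — total 48+39+62+55+54 = $258.
Max-entry greedy (repeatedly take the single best remaining cell) gives $234, worse by 24.
Swapping Car 27↔Car 12 (Car 27→Request R3 $42, Car 12→Request R5 $10) loses 50.
Car 12's own top request is Request R2 ($50), but forcing Car 12→Request R2 and reassigning the rest optimally gives only $254 — worse by 4.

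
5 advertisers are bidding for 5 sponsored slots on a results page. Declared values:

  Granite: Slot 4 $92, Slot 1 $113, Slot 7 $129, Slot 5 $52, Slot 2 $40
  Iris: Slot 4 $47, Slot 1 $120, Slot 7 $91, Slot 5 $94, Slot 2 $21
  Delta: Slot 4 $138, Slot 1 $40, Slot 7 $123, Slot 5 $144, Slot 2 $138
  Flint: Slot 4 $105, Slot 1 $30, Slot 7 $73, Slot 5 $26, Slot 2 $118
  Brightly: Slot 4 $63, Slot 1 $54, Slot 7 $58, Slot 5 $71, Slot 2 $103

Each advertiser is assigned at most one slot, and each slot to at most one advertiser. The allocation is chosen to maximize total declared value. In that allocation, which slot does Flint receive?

Optimal: Granite→Slot 7 ($129), Iris→Slot 1 ($120), Delta→Slot 5 ($144), Flint→Slot 4 ($105), Brightly→Slot 2 ($103) — total 129+120+144+105+103 = $601.
Max-entry greedy (repeatedly take the single best remaining cell) gives $574, worse by 27.
Next-best assignment: Granite→Slot 7, Iris→Slot 1, Delta→Slot 4, Flint→Slot 2, Brightly→Slot 5 = $576.
Swapping Iris↔Granite (Iris→Slot 7 $91, Granite→Slot 1 $113) loses 45.
Flint's own top slot is Slot 2 ($118), but forcing Flint→Slot 2 and reassigning the rest optimally gives only $576 — worse by 25.

Flint receives Slot 4.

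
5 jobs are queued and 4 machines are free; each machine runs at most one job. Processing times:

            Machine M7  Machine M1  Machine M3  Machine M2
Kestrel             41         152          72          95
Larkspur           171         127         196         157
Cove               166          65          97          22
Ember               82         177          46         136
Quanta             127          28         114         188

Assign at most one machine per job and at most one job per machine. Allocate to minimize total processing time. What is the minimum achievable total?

Optimal: Kestrel→Machine M7 (41 min), Quanta→Machine M1 (28 min), Ember→Machine M3 (46 min), Cove→Machine M2 (22 min) — total 41+28+46+22 = 137 min.
No other one-to-one assignment undercuts 137 min.

Min total: 137 min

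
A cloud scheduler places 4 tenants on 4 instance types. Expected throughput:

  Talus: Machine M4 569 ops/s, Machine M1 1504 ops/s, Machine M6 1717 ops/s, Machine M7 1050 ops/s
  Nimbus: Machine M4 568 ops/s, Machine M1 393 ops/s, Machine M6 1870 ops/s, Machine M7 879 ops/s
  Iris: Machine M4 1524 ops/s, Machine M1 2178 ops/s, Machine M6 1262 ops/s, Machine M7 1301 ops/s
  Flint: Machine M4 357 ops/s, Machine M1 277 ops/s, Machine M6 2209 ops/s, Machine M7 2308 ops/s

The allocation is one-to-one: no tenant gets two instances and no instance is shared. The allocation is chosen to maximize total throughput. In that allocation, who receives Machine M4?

This is a one-to-one assignment (maximum-weight bipartite matching).
Optimal: Talus→Machine M1 (1504 ops/s), Nimbus→Machine M6 (1870 ops/s), Iris→Machine M4 (1524 ops/s), Flint→Machine M7 (2308 ops/s) — total 1504+1870+1524+2308 = 7206 ops/s.
Row-greedy (each tenant in turn takes its best remaining instance) gives 5131 ops/s, worse by 2075.
Next-best assignment: Talus→Machine M4, Nimbus→Machine M6, Iris→Machine M1, Flint→Machine M7 = 6925 ops/s.
Swapping Talus↔Nimbus (Talus→Machine M6 1717 ops/s, Nimbus→Machine M1 393 ops/s) loses 1264.
No other one-to-one assignment exceeds 7206 ops/s.
Iris's own top instance is Machine M1 (2178 ops/s), but forcing Iris→Machine M1 and reassigning the rest optimally gives only 6925 ops/s — worse by 281.

Iris receives Machine M4.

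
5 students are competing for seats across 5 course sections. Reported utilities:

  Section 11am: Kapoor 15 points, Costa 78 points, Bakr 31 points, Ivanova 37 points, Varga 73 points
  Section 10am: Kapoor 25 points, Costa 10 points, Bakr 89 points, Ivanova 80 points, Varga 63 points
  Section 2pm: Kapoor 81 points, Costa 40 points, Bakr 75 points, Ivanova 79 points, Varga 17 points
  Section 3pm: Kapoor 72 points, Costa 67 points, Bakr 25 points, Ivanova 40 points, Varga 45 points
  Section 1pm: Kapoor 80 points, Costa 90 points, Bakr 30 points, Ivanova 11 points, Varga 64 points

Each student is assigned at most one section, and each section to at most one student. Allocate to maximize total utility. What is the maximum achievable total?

Optimal: Kapoor→Section 3pm (72 points), Costa→Section 1pm (90 points), Bakr→Section 10am (89 points), Ivanova→Section 2pm (79 points), Varga→Section 11am (73 points) — total 72+90+89+79+73 = 403 points.
Column-greedy (each section in turn goes to its best remaining student) gives 304 points, worse by 99.
Every other assignment is strictly worse.

Max total: 403 points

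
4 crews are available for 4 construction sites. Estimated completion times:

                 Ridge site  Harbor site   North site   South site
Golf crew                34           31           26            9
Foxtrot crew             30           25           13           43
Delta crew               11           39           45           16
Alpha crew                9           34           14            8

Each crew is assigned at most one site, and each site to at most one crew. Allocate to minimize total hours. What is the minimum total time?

Optimal: Golf crew→South site (9 hours), Foxtrot crew→Harbor site (25 hours), Delta crew→Ridge site (11 hours), Alpha crew→North site (14 hours) — total 9+25+11+14 = 59 hours.
Column-greedy (each site in turn goes to its cheapest remaining crew) gives 76 hours, worse by 17.
Next-best assignment: Golf crew→Harbor site, Foxtrot crew→North site, Delta crew→Ridge site, Alpha crew→South site = 63 hours.
No other one-to-one assignment undercuts 59 hours.

Min total: 59 hours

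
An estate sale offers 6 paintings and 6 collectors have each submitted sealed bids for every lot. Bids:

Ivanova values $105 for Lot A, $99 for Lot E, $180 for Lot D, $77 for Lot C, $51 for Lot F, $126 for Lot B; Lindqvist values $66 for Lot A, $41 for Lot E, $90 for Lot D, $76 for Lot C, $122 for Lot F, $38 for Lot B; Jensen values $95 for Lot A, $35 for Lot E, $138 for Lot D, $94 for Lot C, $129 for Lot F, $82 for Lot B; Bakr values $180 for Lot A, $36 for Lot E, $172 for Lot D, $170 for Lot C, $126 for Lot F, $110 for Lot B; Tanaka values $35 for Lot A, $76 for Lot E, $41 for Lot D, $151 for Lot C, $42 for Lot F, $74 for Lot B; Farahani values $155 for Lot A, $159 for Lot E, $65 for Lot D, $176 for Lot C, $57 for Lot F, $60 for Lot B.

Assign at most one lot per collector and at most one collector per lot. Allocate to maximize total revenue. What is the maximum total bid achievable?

Max total: $876

Treat this as an assignment problem: match each collector to one lot.
Optimal: Ivanova→Lot B ($126), Lindqvist→Lot F ($122), Jensen→Lot D ($138), Bakr→Lot A ($180), Tanaka→Lot C ($151), Farahani→Lot E ($159) — total 126+122+138+180+151+159 = $876.
Next-best assignment: Ivanova→Lot D, Lindqvist→Lot F, Jensen→Lot B, Bakr→Lot A, Tanaka→Lot C, Farahani→Lot E = $874.
Swapping Bakr↔Lindqvist (Bakr→Lot F $126, Lindqvist→Lot A $66) loses 110.
No other one-to-one assignment exceeds $876.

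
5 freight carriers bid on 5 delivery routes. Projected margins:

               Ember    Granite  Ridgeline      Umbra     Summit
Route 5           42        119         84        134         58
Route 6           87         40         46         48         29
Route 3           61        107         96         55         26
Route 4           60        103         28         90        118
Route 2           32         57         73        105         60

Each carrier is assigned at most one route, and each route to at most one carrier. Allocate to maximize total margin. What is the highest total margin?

Max total: $525k

Treat this as an assignment problem: match each carrier to one route.
Optimal: Ember→Route 6 ($87k), Granite→Route 5 ($119k), Ridgeline→Route 3 ($96k), Umbra→Route 2 ($105k), Summit→Route 4 ($118k) — total 87+119+96+105+118 = $525k.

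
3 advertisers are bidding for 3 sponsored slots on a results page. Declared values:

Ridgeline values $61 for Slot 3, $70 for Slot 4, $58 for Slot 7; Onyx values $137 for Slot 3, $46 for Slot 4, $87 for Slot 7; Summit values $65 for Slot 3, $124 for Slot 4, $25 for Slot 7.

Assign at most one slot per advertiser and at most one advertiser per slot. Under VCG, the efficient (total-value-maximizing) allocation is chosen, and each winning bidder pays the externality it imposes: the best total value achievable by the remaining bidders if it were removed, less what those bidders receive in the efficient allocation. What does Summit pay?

Efficient allocation: Ridgeline→Slot 7 ($58), Onyx→Slot 3 ($137), Summit→Slot 4 ($124); total welfare W = $319.
Summit receives Slot 4 at value $124, so the others get W − 124 = $195.
Without Summit: best allocation of the remaining 2 bidders over all 3 slots is Ridgeline→Slot 4 ($70), Onyx→Slot 3 ($137), total $207.
VCG payment = (others' best without Summit) − (others' welfare with Summit) = 207 − 195 = $12.

Summit pays $12.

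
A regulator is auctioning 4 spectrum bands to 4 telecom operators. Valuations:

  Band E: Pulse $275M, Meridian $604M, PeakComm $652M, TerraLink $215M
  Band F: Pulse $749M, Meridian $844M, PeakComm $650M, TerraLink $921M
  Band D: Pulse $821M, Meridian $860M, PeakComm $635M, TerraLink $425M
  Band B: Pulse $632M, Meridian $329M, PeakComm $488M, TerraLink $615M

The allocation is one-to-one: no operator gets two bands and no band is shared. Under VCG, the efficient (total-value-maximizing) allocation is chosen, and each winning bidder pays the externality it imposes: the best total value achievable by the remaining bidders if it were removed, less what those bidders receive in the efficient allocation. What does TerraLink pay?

TerraLink pays $173M.

Efficient allocation: Pulse→Band B ($632M), Meridian→Band D ($860M), PeakComm→Band E ($652M), TerraLink→Band F ($921M); total welfare W = $3065M.
TerraLink receives Band F at value $921M, so the others get W − 921 = $2144M.
Without TerraLink: best allocation of the remaining 3 bidders over all 4 bands is Pulse→Band D ($821M), Meridian→Band F ($844M), PeakComm→Band E ($652M), total $2317M.
VCG payment = (others' best without TerraLink) − (others' welfare with TerraLink) = 2317 − 2144 = $173M.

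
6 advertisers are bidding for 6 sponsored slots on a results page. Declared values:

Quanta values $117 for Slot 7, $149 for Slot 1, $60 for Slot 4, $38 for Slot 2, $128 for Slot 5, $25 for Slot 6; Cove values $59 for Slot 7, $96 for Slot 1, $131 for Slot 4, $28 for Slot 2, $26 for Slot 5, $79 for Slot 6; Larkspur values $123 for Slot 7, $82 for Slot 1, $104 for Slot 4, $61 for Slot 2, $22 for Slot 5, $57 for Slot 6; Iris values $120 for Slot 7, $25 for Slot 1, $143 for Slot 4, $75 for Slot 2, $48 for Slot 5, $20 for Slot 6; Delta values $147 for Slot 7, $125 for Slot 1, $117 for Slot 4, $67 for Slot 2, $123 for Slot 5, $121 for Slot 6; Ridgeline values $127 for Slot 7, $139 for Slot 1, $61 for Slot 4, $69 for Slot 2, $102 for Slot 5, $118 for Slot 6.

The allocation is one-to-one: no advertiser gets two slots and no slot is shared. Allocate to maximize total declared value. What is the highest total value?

Treat this as an assignment problem: match each advertiser to one slot.
Optimal: Quanta→Slot 1 ($149), Cove→Slot 4 ($131), Larkspur→Slot 7 ($123), Iris→Slot 2 ($75), Delta→Slot 5 ($123), Ridgeline→Slot 6 ($118) — total 149+131+123+75+123+118 = $719.
Max-entry greedy (repeatedly take the single best remaining cell) gives $644, worse by 75.

Maximum total: $719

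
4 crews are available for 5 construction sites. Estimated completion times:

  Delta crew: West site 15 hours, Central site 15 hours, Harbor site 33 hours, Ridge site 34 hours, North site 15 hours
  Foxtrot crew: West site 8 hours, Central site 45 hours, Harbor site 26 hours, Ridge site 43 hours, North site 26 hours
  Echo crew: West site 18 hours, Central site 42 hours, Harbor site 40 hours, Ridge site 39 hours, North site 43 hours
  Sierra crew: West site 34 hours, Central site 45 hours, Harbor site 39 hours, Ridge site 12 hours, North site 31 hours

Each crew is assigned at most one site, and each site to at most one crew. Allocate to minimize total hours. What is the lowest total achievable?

Optimal: Delta crew→Central site (15 hours), Foxtrot crew→Harbor site (26 hours), Echo crew→West site (18 hours), Sierra crew→Ridge site (12 hours) — total 15+26+18+12 = 71 hours.
Checked against all permutations: 71 hours is optimal.

Min total: 71 hours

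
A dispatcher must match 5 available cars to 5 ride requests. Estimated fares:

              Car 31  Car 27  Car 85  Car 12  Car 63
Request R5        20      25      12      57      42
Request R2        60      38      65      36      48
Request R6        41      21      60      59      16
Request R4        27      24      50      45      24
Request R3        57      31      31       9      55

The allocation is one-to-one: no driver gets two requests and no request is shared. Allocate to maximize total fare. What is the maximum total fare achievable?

Max total: $256

Treat this as an assignment problem: match each driver to one request.
Optimal: Car 31→Request R2 ($60), Car 27→Request R4 ($24), Car 85→Request R6 ($60), Car 12→Request R5 ($57), Car 63→Request R3 ($55) — total 60+24+60+57+55 = $256.
Row-greedy (each driver in turn takes its best remaining request) gives $232, worse by 24.
Next-best assignment: Car 31→Request R2, Car 27→Request R5, Car 85→Request R4, Car 12→Request R6, Car 63→Request R3 = $249.
Checked against all permutations: $256 is optimal.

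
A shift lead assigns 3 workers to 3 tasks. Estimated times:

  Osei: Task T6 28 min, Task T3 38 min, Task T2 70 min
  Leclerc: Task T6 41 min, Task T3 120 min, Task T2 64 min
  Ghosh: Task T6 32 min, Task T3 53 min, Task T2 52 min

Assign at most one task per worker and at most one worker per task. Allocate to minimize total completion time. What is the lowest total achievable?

Min total: 131 min

Optimal: Osei→Task T3 (38 min), Leclerc→Task T6 (41 min), Ghosh→Task T2 (52 min) — total 38+41+52 = 131 min.
Min-entry greedy (repeatedly take the single cheapest remaining cell) gives 200 min, worse by 69.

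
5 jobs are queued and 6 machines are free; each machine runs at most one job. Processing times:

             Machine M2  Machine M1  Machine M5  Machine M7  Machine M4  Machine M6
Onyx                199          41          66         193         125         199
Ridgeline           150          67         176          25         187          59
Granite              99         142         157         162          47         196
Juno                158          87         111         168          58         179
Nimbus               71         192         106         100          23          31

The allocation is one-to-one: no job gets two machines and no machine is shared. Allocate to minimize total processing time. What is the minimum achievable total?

Min total: 254 min

This is a one-to-one assignment (minimum-cost bipartite matching).
Optimal: Onyx→Machine M1 (41 min), Ridgeline→Machine M7 (25 min), Granite→Machine M2 (99 min), Juno→Machine M4 (58 min), Nimbus→Machine M6 (31 min) — total 41+25+99+58+31 = 254 min.
Column-greedy (each machine in turn goes to its cheapest remaining job) gives 295 min, worse by 41.
Next-best assignment: Onyx→Machine M1, Ridgeline→Machine M7, Granite→Machine M4, Juno→Machine M5, Nimbus→Machine M6 = 255 min.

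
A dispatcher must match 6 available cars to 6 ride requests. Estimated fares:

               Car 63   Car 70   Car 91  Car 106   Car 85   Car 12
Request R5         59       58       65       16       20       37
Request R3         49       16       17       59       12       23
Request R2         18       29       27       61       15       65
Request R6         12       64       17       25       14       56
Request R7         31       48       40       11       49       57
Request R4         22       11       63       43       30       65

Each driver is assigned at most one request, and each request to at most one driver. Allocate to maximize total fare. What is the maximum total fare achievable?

Max total: $359

Optimal: Car 63→Request R5 ($59), Car 70→Request R6 ($64), Car 91→Request R4 ($63), Car 106→Request R3 ($59), Car 85→Request R7 ($49), Car 12→Request R2 ($65) — total 59+64+63+59+49+65 = $359.
Column-greedy (each request in turn goes to its best remaining driver) gives $324, worse by 35.
Next-best assignment: Car 63→Request R3, Car 70→Request R6, Car 91→Request R5, Car 106→Request R2, Car 85→Request R7, Car 12→Request R4 = $353.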